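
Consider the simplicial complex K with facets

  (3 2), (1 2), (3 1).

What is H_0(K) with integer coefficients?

K has 3 vertices, 3 edges.
rank ∂_0 = 0, rank ∂_1 = 2 ⇒ b_0 = 3 − 0 − 2 = 1; all invariant factors of ∂_1 are 1 so no torsion. So H_0 = Z.

H_0 = Z.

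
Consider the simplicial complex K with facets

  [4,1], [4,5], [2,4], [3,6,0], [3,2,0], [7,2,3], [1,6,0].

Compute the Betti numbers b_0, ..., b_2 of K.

b_0 = 1, b_1 = 1, b_2 = 0.

Order the vertices as 0 < 1 < 2 < 3 < 4 < 5 < 6 < 7. Listing each simplex with vertices in this order, K has dimension 2 with simplices:

  0-simplices (8): [0], [1], [2], [3], [4], [5], [6], [7]
  1-simplices (12): [0,1], [0,2], [0,3], [0,6], [1,4], [1,6], [2,3], [2,4], [2,7], [3,6], [3,7], [4,5]
  2-simplices (4): [0,1,6], [0,2,3], [0,3,6], [2,3,7]

so the chain groups are C_0 ≅ Z^8, C_1 ≅ Z^12, C_2 ≅ Z^4.

∂_1: C_1 → C_0 sends each edge [p,q] (with p < q) to q − p. For instance
  ∂[2,3] = [3] − [2].
This gives a 8×12 integer matrix of rank 7; reducing to Smith normal form yields diagonal entries (1,1,1,1,1,1,1).

∂_2: C_2 → C_1 maps a triangle to the signed sum of its edges. For instance
  ∂[0,1,6] = [1,6] − [0,6] + [0,1],
  ∂[0,3,6] = [3,6] − [0,6] + [0,3].
The 12×4 boundary matrix has rank 4 and Smith normal form diag(1,1,1,1).

Computing H_k = (kernel of ∂_k) / (image of ∂_{k+1}):

  H_0: rank C_0 − rank ∂_1 = 8 − 7 = 1, and the invariant factors of ∂_1 are all 1, so H_0 = Z.
  H_1: rank ker ∂_1 − rank ∂_2 = (12 − 7) − 4 = 1, and the invariant factors of ∂_2 are all 1, so H_1 = Z.
  H_2: rank ker ∂_2 − rank ∂_3 = (4 − 4) − 0 = 0, and there is no ∂_3, so H_2 = 0.

Hence the Betti numbers are b_0 = 1, b_1 = 1, b_2 = 0.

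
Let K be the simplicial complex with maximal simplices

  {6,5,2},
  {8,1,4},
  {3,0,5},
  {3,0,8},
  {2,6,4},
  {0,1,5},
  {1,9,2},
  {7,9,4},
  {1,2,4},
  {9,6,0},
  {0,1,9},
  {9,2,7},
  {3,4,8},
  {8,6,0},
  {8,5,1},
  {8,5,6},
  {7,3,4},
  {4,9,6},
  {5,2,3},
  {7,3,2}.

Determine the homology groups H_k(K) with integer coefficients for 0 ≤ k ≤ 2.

Fix the vertex order 0 < 1 < 2 < 3 < 4 < 5 < 6 < 7 < 8 < 9 and write every simplex with vertices in increasing order. Then dim K = 2 and the simplices of K are:

  0-simplices (10): [0], [1], [2], [3], [4], [5], [6], [7], [8], [9]
  1-simplices (30): (30 of them)
  2-simplices (20): (20 of them)

so the chain groups are C_0 ≅ Z^10, C_1 ≅ Z^30, C_2 ≅ Z^20.

The boundary map ∂_1: C_1 → C_0 sends each edge [p,q] (with p < q) to q − p. For instance
  ∂[7,9] = [9] − [7].
This gives a 10×30 integer matrix of rank 9; reducing to Smith normal form yields diagonal entries (1,1,1,1,1,1,1,1,1).

∂_2: C_2 → C_1 sends each 2-simplex [p,q,r] to [q,r] − [p,r] + [p,q]. For instance
  ∂[4,6,9] = [6,9] − [4,9] + [4,6],
  ∂[1,2,4] = [2,4] − [1,4] + [1,2].
This gives a 30×20 integer matrix of rank 20; reducing to Smith normal form yields diagonal entries (1,1,1,1,1,1,1,1,1,1,1,1,1,1,1,1,1,1,1,2).

From H_k ≅ ker(∂_k) / im(∂_{k+1}) we obtain:

  H_0: rank C_0 − rank ∂_1 = 10 − 9 = 1, and the invariant factors of ∂_1 are all 1, so H_0 ≅ Z.
  H_1: rank ker ∂_1 − rank ∂_2 = (30 − 9) − 20 = 1, and ∂_2 has invariant factor 2 > 1, so H_1 ≅ Z ⊕ Z/2.
  H_2: rank ker ∂_2 − rank ∂_3 = (20 − 20) − 0 = 0, and there is no ∂_3, so H_2 ≅ 0.

H_0 = Z,  H_1 = Z ⊕ Z/2,  H_2 = 0.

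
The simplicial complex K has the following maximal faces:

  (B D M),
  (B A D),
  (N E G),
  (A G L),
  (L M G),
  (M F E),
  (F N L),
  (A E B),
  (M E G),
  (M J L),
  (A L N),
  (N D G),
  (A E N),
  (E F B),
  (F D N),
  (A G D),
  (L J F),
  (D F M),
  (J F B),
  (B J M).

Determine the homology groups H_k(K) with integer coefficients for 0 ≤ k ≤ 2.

H_0 ≅ Z,  H_1 ≅ Z ⊕ Z/2,  H_2 = 0.

K has 10 vertices, 30 edges, 20 triangles.
rank ∂_0 = 0, rank ∂_1 = 9 ⇒ b_0 = 10 − 0 − 9 = 1; all invariant factors of ∂_1 are 1 so no torsion. So H_0 ≅ Z.
rank ∂_1 = 9, rank ∂_2 = 20 ⇒ b_1 = 30 − 9 − 20 = 1; ∂_2 has invariant factor(s) [2] giving torsion. So H_1 ≅ Z ⊕ Z/2.
rank ∂_2 = 20, rank ∂_3 = 0 ⇒ b_2 = 20 − 20 − 0 = 0. So H_2 ≅ 0.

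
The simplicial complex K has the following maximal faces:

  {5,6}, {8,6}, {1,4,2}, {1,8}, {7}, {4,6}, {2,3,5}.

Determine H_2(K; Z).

Take the total order 1 < 2 < 3 < 4 < 5 < 6 < 7 < 8 on the vertex set. Then K (dimension 2) consists of the simplices:

  0-simplices (8): [1], [2], [3], [4], [5], [6], [7], [8]
  1-simplices (10): [1,2], [1,4], [1,8], [2,3], [2,4], [2,5], [3,5], [4,6], [5,6], [6,8]
  2-simplices (2): [1,2,4], [2,3,5]

so the chain groups are C_0 ≅ Z^8, C_1 ≅ Z^10, C_2 ≅ Z^2.

∂_1: C_1 → C_0 is given by ∂[p,q] = [q] − [p]. For instance
  ∂[5,6] = [6] − [5].
The resulting 8×10 matrix has rank 6, and its Smith normal form has invariant factors (1,1,1,1,1,1).

Boundary ∂_2: C_2 → C_1 acts by ∂[p,q,r] = [q,r] − [p,r] + [p,q]. For instance
  ∂[1,2,4] = [2,4] − [1,4] + [1,2],
  ∂[2,3,5] = [3,5] − [2,5] + [2,3].
As a 10×2 matrix over Z this has rank 2, with invariant factors (1,1).

Computing H_k = (kernel of ∂_k) / (image of ∂_{k+1}):

  H_2: rank ker ∂_2 − rank ∂_3 = (2 − 2) − 0 = 0, and there is no ∂_3, so H_2 ≅ 0.

H_2 = 0.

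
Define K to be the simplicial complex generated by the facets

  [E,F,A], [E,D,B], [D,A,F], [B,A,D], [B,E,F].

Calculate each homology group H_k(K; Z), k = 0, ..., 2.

K has 5 vertices, 10 edges, 5 triangles.
rank ∂_0 = 0, rank ∂_1 = 4 ⇒ b_0 = 5 − 0 − 4 = 1; all invariant factors of ∂_1 are 1 so no torsion. So H_0 ≅ Z.
rank ∂_1 = 4, rank ∂_2 = 5 ⇒ b_1 = 10 − 4 − 5 = 1; all invariant factors of ∂_2 are 1 so no torsion. So H_1 ≅ Z.
rank ∂_2 = 5, rank ∂_3 = 0 ⇒ b_2 = 5 − 5 − 0 = 0. So H_2 ≅ 0.

H_0 = Z,  H_1 = Z,  H_2 = 0.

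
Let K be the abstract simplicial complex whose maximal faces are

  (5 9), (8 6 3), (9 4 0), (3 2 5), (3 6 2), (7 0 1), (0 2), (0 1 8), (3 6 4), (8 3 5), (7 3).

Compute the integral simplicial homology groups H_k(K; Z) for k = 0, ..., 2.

Take the total order 0 < 1 < 2 < 3 < 4 < 5 < 6 < 7 < 8 < 9 on the vertex set. Then K (dimension 2) consists of the simplices:

  0-simplices (10): [0], [1], [2], [3], [4], [5], [6], [7], [8], [9]
  1-simplices (21): [0,1], [0,2], [0,4], [0,7], [0,8], [0,9], [1,7], [1,8], [2,3], [2,5], [2,6], [3,4], [3,5], [3,6], [3,7], [3,8], [4,6], [4,9], [5,8], [5,9], [6,8]
  2-simplices (8): [0,1,7], [0,1,8], [0,4,9], [2,3,5], [2,3,6], [3,4,6], [3,5,8], [3,6,8]

Hence C_0 ≅ Z^10, C_1 ≅ Z^21, C_2 ≅ Z^8.

Boundary ∂_1: C_1 → C_0 is given by ∂[p,q] = [q] − [p]. For instance
  ∂[6,8] = [8] − [6].
As a 10×21 matrix over Z this has rank 9, with invariant factors (1,1,1,1,1,1,1,1,1).

Boundary ∂_2: C_2 → C_1 acts by ∂[p,q,r] = [q,r] − [p,r] + [p,q]. For instance
  ∂[2,3,5] = [3,5] − [2,5] + [2,3],
  ∂[3,6,8] = [6,8] − [3,8] + [3,6].
The 21×8 boundary matrix has rank 8 and Smith normal form diag(1,1,1,1,1,1,1,1).

Computing H_k = (kernel of ∂_k) / (image of ∂_{k+1}):

  H_0: rank C_0 − rank ∂_1 = 10 − 9 = 1, and the invariant factors of ∂_1 are all 1, so H_0 = Z.
  H_1: rank ker ∂_1 − rank ∂_2 = (21 − 9) − 8 = 4, and the invariant factors of ∂_2 are all 1, so H_1 = Z^4.
  H_2: rank ker ∂_2 − rank ∂_3 = (8 − 8) − 0 = 0, and there is no ∂_3, so H_2 = 0.

H_0 ≅ Z,  H_1 ≅ Z^4,  H_2 = 0.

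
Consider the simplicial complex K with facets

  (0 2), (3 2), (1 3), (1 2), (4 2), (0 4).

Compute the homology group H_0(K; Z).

Take the total order 0 < 1 < 2 < 3 < 4 on the vertex set. Then K (dimension 1) consists of the simplices:

  0-simplices (5): [0], [1], [2], [3], [4]
  1-simplices (6): [0,2], [0,4], [1,2], [1,3], [2,3], [2,4]

Hence C_0 ≅ Z^5, C_1 ≅ Z^6.

The boundary map ∂_1: C_1 → C_0 is given by ∂[p,q] = [q] − [p]. For instance
  ∂[0,2] = [2] − [0].
The resulting 5×6 matrix has rank 4, and its Smith normal form has invariant factors (1,1,1,1).

Computing H_k = (kernel of ∂_k) / (image of ∂_{k+1}):

  H_0: rank C_0 − rank ∂_1 = 5 − 4 = 1, and the invariant factors of ∂_1 are all 1, so H_0 ≅ Z.

H_0 ≅ Z.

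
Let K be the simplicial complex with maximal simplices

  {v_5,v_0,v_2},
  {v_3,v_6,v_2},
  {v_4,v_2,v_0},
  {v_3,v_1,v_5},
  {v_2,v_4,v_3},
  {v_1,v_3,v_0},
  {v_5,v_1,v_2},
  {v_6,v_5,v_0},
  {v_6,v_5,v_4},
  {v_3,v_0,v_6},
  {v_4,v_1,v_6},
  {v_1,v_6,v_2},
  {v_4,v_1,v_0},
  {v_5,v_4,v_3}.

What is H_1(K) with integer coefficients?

H_1 ≅ Z^2.

Take the total order v_0 < v_1 < v_2 < v_3 < v_4 < v_5 < v_6 on the vertex set. Then K (dimension 2) consists of the simplices:

  0-simplices (7): [v_0], [v_1], [v_2], [v_3], [v_4], [v_5], [v_6]
  1-simplices (21): (21 of them)
  2-simplices (14): (14 of them)

giving chain groups C_0 ≅ Z^7, C_1 ≅ Z^21, C_2 ≅ Z^14.

Boundary ∂_1: C_1 → C_0 is given by ∂[p,q] = [q] − [p]. For instance
  ∂[v_0,v_4] = [v_4] − [v_0].
This gives a 7×21 integer matrix of rank 6; reducing to Smith normal form yields diagonal entries (1,1,1,1,1,1).

The boundary map ∂_2: C_2 → C_1 acts by ∂[p,q,r] = [q,r] − [p,r] + [p,q]. For instance
  ∂[v_1,v_2,v_5] = [v_2,v_5] − [v_1,v_5] + [v_1,v_2],
  ∂[v_1,v_3,v_5] = [v_3,v_5] − [v_1,v_5] + [v_1,v_3].
The resulting 21×14 matrix has rank 13, and its Smith normal form has invariant factors (1,1,1,1,1,1,1,1,1,1,1,1,1).

Now H_k = ker ∂_k / im ∂_{k+1}, so:

  H_1: rank ker ∂_1 − rank ∂_2 = (21 − 6) − 13 = 2, and the invariant factors of ∂_2 are all 1, so H_1 = Z^2.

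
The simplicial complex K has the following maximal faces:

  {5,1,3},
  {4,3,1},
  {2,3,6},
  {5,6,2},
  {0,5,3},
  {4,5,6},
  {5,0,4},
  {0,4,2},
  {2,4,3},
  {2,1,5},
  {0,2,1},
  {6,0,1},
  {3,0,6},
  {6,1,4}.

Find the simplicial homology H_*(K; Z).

H_0 = Z,  H_1 = Z^2,  H_2 = Z.

K has 7 vertices, 21 edges, 14 triangles.
rank ∂_0 = 0, rank ∂_1 = 6 ⇒ b_0 = 7 − 0 − 6 = 1; all invariant factors of ∂_1 are 1 so no torsion. So H_0 = Z.
rank ∂_1 = 6, rank ∂_2 = 13 ⇒ b_1 = 21 − 6 − 13 = 2; all invariant factors of ∂_2 are 1 so no torsion. So H_1 = Z^2.
rank ∂_2 = 13, rank ∂_3 = 0 ⇒ b_2 = 14 − 13 − 0 = 1. So H_2 = Z.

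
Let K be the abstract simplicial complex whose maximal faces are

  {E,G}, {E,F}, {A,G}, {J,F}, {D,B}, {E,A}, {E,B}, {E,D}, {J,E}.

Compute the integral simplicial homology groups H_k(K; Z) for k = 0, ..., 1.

Fix the vertex order A < B < D < E < F < G < J and write every simplex with vertices in increasing order. Then dim K = 1 and the simplices of K are:

  0-simplices (7): A, B, D, E, F, G, J
  1-simplices (9): AE, AG, BD, BE, DE, EF, EG, EJ, FJ

giving chain groups C_0 ≅ Z^7, C_1 ≅ Z^9.

∂_1: C_1 → C_0 is given by ∂[p,q] = [q] − [p]. For instance
  ∂AE = E − A.
The resulting 7×9 matrix has rank 6, and its Smith normal form has invariant factors (1,1,1,1,1,1).

Computing H_k = (kernel of ∂_k) / (image of ∂_{k+1}):

  H_0: rank C_0 − rank ∂_1 = 7 − 6 = 1, and the invariant factors of ∂_1 are all 1, so H_0 = Z.
  H_1: rank ker ∂_1 − rank ∂_2 = (9 − 6) − 0 = 3, and there is no ∂_2, so H_1 = Z^3.

H_0 ≅ Z,  H_1 ≅ Z^3.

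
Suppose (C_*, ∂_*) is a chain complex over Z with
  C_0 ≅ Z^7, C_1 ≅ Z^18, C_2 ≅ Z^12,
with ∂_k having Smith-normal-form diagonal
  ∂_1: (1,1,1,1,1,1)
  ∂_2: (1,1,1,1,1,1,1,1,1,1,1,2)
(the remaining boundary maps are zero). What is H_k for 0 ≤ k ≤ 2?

H_0: b_0 = 7 − 0 − 6 = 1; torsion from ∂_1 factors > 1: none. So H_0 = Z.
H_1: b_1 = 18 − 6 − 12 = 0; torsion from ∂_2 factors > 1: [2]. So H_1 = Z/2Z.
H_2: b_2 = 12 − 12 − 0 = 0; torsion from ∂_3 factors > 1: none. So H_2 = 0.

H_0 = Z,  H_1 = Z/2Z,  H_2 = 0.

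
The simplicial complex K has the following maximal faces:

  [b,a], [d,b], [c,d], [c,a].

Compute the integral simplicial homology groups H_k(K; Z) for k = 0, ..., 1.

H_0 = Z,  H_1 = Z.

We work with the vertex ordering a < b < c < d. The simplices of K, each written with vertices in increasing order, are:

  0-simplices (4): a, b, c, d
  1-simplices (4): ab, ac, bd, cd

Hence C_0 ≅ Z^4, C_1 ≅ Z^4.

∂_1: C_1 → C_0 sends each edge [p,q] (with p < q) to q − p.
As a 4×4 matrix over Z this has rank 3, with invariant factors (1,1,1).

Computing H_k = (kernel of ∂_k) / (image of ∂_{k+1}):

  H_0: rank C_0 − rank ∂_1 = 4 − 3 = 1, and the invariant factors of ∂_1 are all 1, so H_0 = Z.
  H_1: rank ker ∂_1 − rank ∂_2 = (4 − 3) − 0 = 1, and there is no ∂_2, so H_1 = Z.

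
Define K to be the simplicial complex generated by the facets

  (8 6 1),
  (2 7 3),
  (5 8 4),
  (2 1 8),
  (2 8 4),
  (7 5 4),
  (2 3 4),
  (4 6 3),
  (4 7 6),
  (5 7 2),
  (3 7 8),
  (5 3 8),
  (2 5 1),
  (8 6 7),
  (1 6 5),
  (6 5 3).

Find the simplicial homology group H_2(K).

H_2 ≅ Z.

Order the vertices as 1 < 2 < 3 < 4 < 5 < 6 < 7 < 8. Listing each simplex with vertices in this order, K has dimension 2 with simplices:

  0-simplices (8): [1], [2], [3], [4], [5], [6], [7], [8]
  1-simplices (24): (24 of them)
  2-simplices (16): [1,2,5], [1,2,8], [1,5,6], [1,6,8], [2,3,4], [2,3,7], [2,4,8], [2,5,7], [3,4,6], [3,5,6], [3,5,8], [3,7,8], [4,5,7], [4,5,8], [4,6,7], [6,7,8]

giving chain groups C_0 ≅ Z^8, C_1 ≅ Z^24, C_2 ≅ Z^16.

∂_1: C_1 → C_0 maps an edge to its endpoints' difference, ∂[p,q] = q − p.
As a 8×24 matrix over Z this has rank 7, with invariant factors (1,1,1,1,1,1,1).

∂_2: C_2 → C_1 acts by ∂[p,q,r] = [q,r] − [p,r] + [p,q]. For instance
  ∂[6,7,8] = [7,8] − [6,8] + [6,7],
  ∂[2,5,7] = [5,7] − [2,7] + [2,5].
This gives a 24×16 integer matrix of rank 15; reducing to Smith normal form yields diagonal entries (1,1,1,1,1,1,1,1,1,1,1,1,1,1,1).

Reading off H_k = ker ∂_k / im ∂_{k+1}:

  H_2: rank ker ∂_2 − rank ∂_3 = (16 − 15) − 0 = 1, and there is no ∂_3, so H_2 = Z.

(K is a triangulation of the torus T^2.)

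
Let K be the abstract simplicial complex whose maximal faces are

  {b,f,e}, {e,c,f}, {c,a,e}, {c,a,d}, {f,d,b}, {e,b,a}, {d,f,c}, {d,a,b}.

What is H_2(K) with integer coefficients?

H_2 = Z.

We work with the vertex ordering a < b < c < d < e < f. The simplices of K, each written with vertices in increasing order, are:

  0-simplices (6): a, b, c, d, e, f
  1-simplices (12): ab, ac, ad, ae, bd, be, bf, cd, ce, cf, df, ef
  2-simplices (8): abd, abe, acd, ace, bdf, bef, cdf, cef

so the chain groups are C_0 ≅ Z^6, C_1 ≅ Z^12, C_2 ≅ Z^8.

Boundary ∂_1: C_1 → C_0 sends each edge [p,q] (with p < q) to q − p. For instance
  ∂cd = d − c.
As a 6×12 matrix over Z this has rank 5, with invariant factors (1,1,1,1,1).

∂_2: C_2 → C_1 maps a triangle to the signed sum of its edges. For instance
  ∂cef = ef − cf + ce,
  ∂bdf = df − bf + bd.
This gives a 12×8 integer matrix of rank 7; reducing to Smith normal form yields diagonal entries (1,1,1,1,1,1,1).

Now H_k = ker ∂_k / im ∂_{k+1}, so:

  H_2: rank ker ∂_2 − rank ∂_3 = (8 − 7) − 0 = 1, and there is no ∂_3, so H_2 = Z.

(K is a triangulation of the 2-sphere S^2.)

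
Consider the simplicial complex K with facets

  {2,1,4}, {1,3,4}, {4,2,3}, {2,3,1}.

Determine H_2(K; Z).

H_2 ≅ Z.

Order the vertices as 1 < 2 < 3 < 4. Listing each simplex with vertices in this order, K has dimension 2 with simplices:

  0-simplices (4): [1], [2], [3], [4]
  1-simplices (6): [1,2], [1,3], [1,4], [2,3], [2,4], [3,4]
  2-simplices (4): [1,2,3], [1,2,4], [1,3,4], [2,3,4]

Hence C_0 ≅ Z^4, C_1 ≅ Z^6, C_2 ≅ Z^4.

∂_1: C_1 → C_0 sends each edge [p,q] (with p < q) to q − p. For instance
  ∂[2,3] = [3] − [2].
This gives a 4×6 integer matrix of rank 3; reducing to Smith normal form yields diagonal entries (1,1,1).

The boundary map ∂_2: C_2 → C_1 sends each 2-simplex [p,q,r] to [q,r] − [p,r] + [p,q]. For instance
  ∂[1,2,4] = [2,4] − [1,4] + [1,2],
  ∂[1,2,3] = [2,3] − [1,3] + [1,2].
This gives a 6×4 integer matrix of rank 3; reducing to Smith normal form yields diagonal entries (1,1,1).

Now H_k = ker ∂_k / im ∂_{k+1}, so:

  H_2: rank ker ∂_2 − rank ∂_3 = (4 − 3) − 0 = 1, and there is no ∂_3, so H_2 ≅ Z.

(K is a triangulation of the 2-sphere S^2.)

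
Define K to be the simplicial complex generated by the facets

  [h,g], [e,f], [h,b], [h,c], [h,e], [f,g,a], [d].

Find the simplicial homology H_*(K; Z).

H_0 ≅ Z^2,  H_1 ≅ Z,  H_2 = 0.

Take the total order a < b < c < d < e < f < g < h on the vertex set. Then K (dimension 2) consists of the simplices:

  0-simplices (8): a, b, c, d, e, f, g, h
  1-simplices (8): af, ag, bh, ch, ef, eh, fg, gh
  2-simplices (1): afg

giving chain groups C_0 ≅ Z^8, C_1 ≅ Z^8, C_2 ≅ Z^1.

∂_1: C_1 → C_0 sends each edge [p,q] (with p < q) to q − p. For instance
  ∂ef = f − e.
The resulting 8×8 matrix has rank 6, and its Smith normal form has invariant factors (1,1,1,1,1,1).

The boundary map ∂_2: C_2 → C_1 acts by ∂[p,q,r] = [q,r] − [p,r] + [p,q]. For instance
  ∂afg = fg − ag + af.
The 8×1 boundary matrix has rank 1 and Smith normal form diag(1).

Reading off H_k = ker ∂_k / im ∂_{k+1}:

  H_0: rank C_0 − rank ∂_1 = 8 − 6 = 2, and the invariant factors of ∂_1 are all 1, so H_0 = Z^2.
  H_1: rank ker ∂_1 − rank ∂_2 = (8 − 6) − 1 = 1, and the invariant factors of ∂_2 are all 1, so H_1 = Z.
  H_2: rank ker ∂_2 − rank ∂_3 = (1 − 1) − 0 = 0, and there is no ∂_3, so H_2 = 0.

As a check, the Euler characteristic is 8 − 8 + 1 = 1, which agrees with 2 − 1 + 0 = 1.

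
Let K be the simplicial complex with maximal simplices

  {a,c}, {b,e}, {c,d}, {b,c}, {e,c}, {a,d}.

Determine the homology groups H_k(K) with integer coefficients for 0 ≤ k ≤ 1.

Order the vertices as a < b < c < d < e. Listing each simplex with vertices in this order, K has dimension 1 with simplices:

  0-simplices (5): a, b, c, d, e
  1-simplices (6): ac, ad, bc, be, cd, ce

so the chain groups are C_0 ≅ Z^5, C_1 ≅ Z^6.

Boundary ∂_1: C_1 → C_0 maps an edge to its endpoints' difference, ∂[p,q] = q − p. For instance
  ∂be = e − b.
The 5×6 boundary matrix has rank 4 and Smith normal form diag(1,1,1,1).

From H_k ≅ ker(∂_k) / im(∂_{k+1}) we obtain:

  H_0: rank C_0 − rank ∂_1 = 5 − 4 = 1, and the invariant factors of ∂_1 are all 1, so H_0 ≅ Z.
  H_1: rank ker ∂_1 − rank ∂_2 = (6 − 4) − 0 = 2, and there is no ∂_2, so H_1 ≅ Z^2.

As a check, the Euler characteristic is 5 − 6 = -1, which agrees with 1 − 2 = -1.

H_0 = Z,  H_1 = Z^2.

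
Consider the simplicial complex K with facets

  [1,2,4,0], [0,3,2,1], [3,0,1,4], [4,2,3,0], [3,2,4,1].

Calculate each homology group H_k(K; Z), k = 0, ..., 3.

Take the total order 0 < 1 < 2 < 3 < 4 on the vertex set. Then K (dimension 3) consists of the simplices:

  0-simplices (5): [0], [1], [2], [3], [4]
  1-simplices (10): [0,1], [0,2], [0,3], [0,4], [1,2], [1,3], [1,4], [2,3], [2,4], [3,4]
  2-simplices (10): [0,1,2], [0,1,3], [0,1,4], [0,2,3], [0,2,4], [0,3,4], [1,2,3], [1,2,4], [1,3,4], [2,3,4]
  3-simplices (5): [0,1,2,3], [0,1,2,4], [0,1,3,4], [0,2,3,4], [1,2,3,4]

giving chain groups C_0 ≅ Z^5, C_1 ≅ Z^10, C_2 ≅ Z^10, C_3 ≅ Z^5.

∂_1: C_1 → C_0 is given by ∂[p,q] = [q] − [p]. For instance
  ∂[2,4] = [4] − [2].
This gives a 5×10 integer matrix of rank 4; reducing to Smith normal form yields diagonal entries (1,1,1,1).

The boundary map ∂_2: C_2 → C_1 sends each 2-simplex [p,q,r] to [q,r] − [p,r] + [p,q]. For instance
  ∂[0,3,4] = [3,4] − [0,4] + [0,3],
  ∂[1,3,4] = [3,4] − [1,4] + [1,3].
The resulting 10×10 matrix has rank 6, and its Smith normal form has invariant factors (1,1,1,1,1,1).

Boundary ∂_3: C_3 → C_2 sends each 3-simplex σ to the alternating sum Σ_i (−1)^i (σ with its i-th vertex removed). For instance
  ∂[0,1,2,3] = [1,2,3] − [0,2,3] + [0,1,3] − [0,1,2],
  ∂[0,2,3,4] = [2,3,4] − [0,3,4] + [0,2,4] − [0,2,3].
The resulting 10×5 matrix has rank 4, and its Smith normal form has invariant factors (1,1,1,1).

Reading off H_k = ker ∂_k / im ∂_{k+1}:

  H_0: rank C_0 − rank ∂_1 = 5 − 4 = 1, and the invariant factors of ∂_1 are all 1, so H_0 = Z.
  H_1: rank ker ∂_1 − rank ∂_2 = (10 − 4) − 6 = 0, and the invariant factors of ∂_2 are all 1, so H_1 = 0.
  H_2: rank ker ∂_2 − rank ∂_3 = (10 − 6) − 4 = 0, and the invariant factors of ∂_3 are all 1, so H_2 = 0.
  H_3: rank ker ∂_3 − rank ∂_4 = (5 − 4) − 0 = 1, and there is no ∂_4, so H_3 = Z.

H_0 ≅ Z,  H_1 = 0,  H_2 = 0,  H_3 ≅ Z.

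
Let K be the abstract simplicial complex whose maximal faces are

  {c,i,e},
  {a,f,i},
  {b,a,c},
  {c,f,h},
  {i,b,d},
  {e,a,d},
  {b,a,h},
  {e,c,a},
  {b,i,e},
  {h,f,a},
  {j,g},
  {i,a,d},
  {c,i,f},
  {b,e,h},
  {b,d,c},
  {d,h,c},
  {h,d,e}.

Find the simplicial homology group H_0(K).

Fix the vertex order a < b < c < d < e < f < g < h < i < j and write every simplex with vertices in increasing order. Then dim K = 2 and the simplices of K are:

  0-simplices (10): a, b, c, d, e, f, g, h, i, j
  1-simplices (25): ab, ac, ad, ae, af, ah, ai, bc, bd, be, bh, bi, cd, ce, cf, ch, ci, de, dh, di, eh, ei, fh, fi, gj
  2-simplices (16): abc, abh, ace, ade, adi, afh, afi, bcd, bdi, beh, bei, cdh, cei, cfh, cfi, deh

giving chain groups C_0 ≅ Z^10, C_1 ≅ Z^25, C_2 ≅ Z^16.

∂_1: C_1 → C_0 sends each edge [p,q] (with p < q) to q − p. For instance
  ∂cd = d − c.
The 10×25 boundary matrix has rank 8 and Smith normal form diag(1,1,1,1,1,1,1,1).

Boundary ∂_2: C_2 → C_1 acts by ∂[p,q,r] = [q,r] − [p,r] + [p,q]. For instance
  ∂afh = fh − ah + af,
  ∂abc = bc − ac + ab.
The 25×16 boundary matrix has rank 15 and Smith normal form diag(1,1,1,1,1,1,1,1,1,1,1,1,1,1,1).

From H_k ≅ ker(∂_k) / im(∂_{k+1}) we obtain:

  H_0: rank C_0 − rank ∂_1 = 10 − 8 = 2, and the invariant factors of ∂_1 are all 1, so H_0 = Z^2.

H_0 ≅ Z^2.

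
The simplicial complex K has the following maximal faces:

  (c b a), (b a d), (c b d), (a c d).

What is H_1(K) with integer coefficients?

Take the total order a < b < c < d on the vertex set. Then K (dimension 2) consists of the simplices:

  0-simplices (4): a, b, c, d
  1-simplices (6): ab, ac, ad, bc, bd, cd
  2-simplices (4): abc, abd, acd, bcd

giving chain groups C_0 ≅ Z^4, C_1 ≅ Z^6, C_2 ≅ Z^4.

Boundary ∂_1: C_1 → C_0 is given by ∂[p,q] = [q] − [p].
This gives a 4×6 integer matrix of rank 3; reducing to Smith normal form yields diagonal entries (1,1,1).

Boundary ∂_2: C_2 → C_1 sends each 2-simplex [p,q,r] to [q,r] − [p,r] + [p,q]. For instance
  ∂acd = cd − ad + ac,
  ∂abc = bc − ac + ab.
As a 6×4 matrix over Z this has rank 3, with invariant factors (1,1,1).

From H_k ≅ ker(∂_k) / im(∂_{k+1}) we obtain:

  H_1: rank ker ∂_1 − rank ∂_2 = (6 − 3) − 3 = 0, and the invariant factors of ∂_2 are all 1, so H_1 ≅ 0.

H_1 ≅ 0.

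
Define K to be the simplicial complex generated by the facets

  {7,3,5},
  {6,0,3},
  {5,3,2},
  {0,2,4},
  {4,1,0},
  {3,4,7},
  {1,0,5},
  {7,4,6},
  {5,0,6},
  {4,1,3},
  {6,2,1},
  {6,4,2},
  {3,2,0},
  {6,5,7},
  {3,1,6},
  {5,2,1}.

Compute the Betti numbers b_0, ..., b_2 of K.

b_0 = 1, b_1 = 2, b_2 = 1.

We work with the vertex ordering 0 < 1 < 2 < 3 < 4 < 5 < 6 < 7. The simplices of K, each written with vertices in increasing order, are:

  0-simplices (8): [0], [1], [2], [3], [4], [5], [6], [7]
  1-simplices (24): (24 of them)
  2-simplices (16): [0,1,4], [0,1,5], [0,2,3], [0,2,4], [0,3,6], [0,5,6], [1,2,5], [1,2,6], [1,3,4], [1,3,6], [2,3,5], [2,4,6], [3,4,7], [3,5,7], [4,6,7], [5,6,7]

so the chain groups are C_0 ≅ Z^8, C_1 ≅ Z^24, C_2 ≅ Z^16.

The boundary map ∂_1: C_1 → C_0 sends each edge [p,q] (with p < q) to q − p. For instance
  ∂[1,6] = [6] − [1].
The resulting 8×24 matrix has rank 7, and its Smith normal form has invariant factors (1,1,1,1,1,1,1).

Boundary ∂_2: C_2 → C_1 maps a triangle to the signed sum of its edges. For instance
  ∂[0,2,3] = [2,3] − [0,3] + [0,2],
  ∂[1,2,6] = [2,6] − [1,6] + [1,2].
As a 24×16 matrix over Z this has rank 15, with invariant factors (1,1,1,1,1,1,1,1,1,1,1,1,1,1,1).

Now H_k = ker ∂_k / im ∂_{k+1}, so:

  H_0: rank C_0 − rank ∂_1 = 8 − 7 = 1, and the invariant factors of ∂_1 are all 1, so H_0 ≅ Z.
  H_1: rank ker ∂_1 − rank ∂_2 = (24 − 7) − 15 = 2, and the invariant factors of ∂_2 are all 1, so H_1 ≅ Z^2.
  H_2: rank ker ∂_2 − rank ∂_3 = (16 − 15) − 0 = 1, and there is no ∂_3, so H_2 ≅ Z.

(K is a triangulation of the torus T^2.)

Hence the Betti numbers are b_0 = 1, b_1 = 2, b_2 = 1.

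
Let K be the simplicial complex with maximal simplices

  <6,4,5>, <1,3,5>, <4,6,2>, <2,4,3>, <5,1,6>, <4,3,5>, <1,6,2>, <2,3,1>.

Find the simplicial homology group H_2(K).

H_2 = Z.

Take the total order 1 < 2 < 3 < 4 < 5 < 6 on the vertex set. Then K (dimension 2) consists of the simplices:

  0-simplices (6): [1], [2], [3], [4], [5], [6]
  1-simplices (12): [1,2], [1,3], [1,5], [1,6], [2,3], [2,4], [2,6], [3,4], [3,5], [4,5], [4,6], [5,6]
  2-simplices (8): [1,2,3], [1,2,6], [1,3,5], [1,5,6], [2,3,4], [2,4,6], [3,4,5], [4,5,6]

Hence C_0 ≅ Z^6, C_1 ≅ Z^12, C_2 ≅ Z^8.

The boundary map ∂_1: C_1 → C_0 is given by ∂[p,q] = [q] − [p]. For instance
  ∂[1,5] = [5] − [1].
The resulting 6×12 matrix has rank 5, and its Smith normal form has invariant factors (1,1,1,1,1).

∂_2: C_2 → C_1 acts by ∂[p,q,r] = [q,r] − [p,r] + [p,q]. For instance
  ∂[1,3,5] = [3,5] − [1,5] + [1,3],
  ∂[1,5,6] = [5,6] − [1,6] + [1,5].
The 12×8 boundary matrix has rank 7 and Smith normal form diag(1,1,1,1,1,1,1).

Reading off H_k = ker ∂_k / im ∂_{k+1}:

  H_2: rank ker ∂_2 − rank ∂_3 = (8 − 7) − 0 = 1, and there is no ∂_3, so H_2 ≅ Z.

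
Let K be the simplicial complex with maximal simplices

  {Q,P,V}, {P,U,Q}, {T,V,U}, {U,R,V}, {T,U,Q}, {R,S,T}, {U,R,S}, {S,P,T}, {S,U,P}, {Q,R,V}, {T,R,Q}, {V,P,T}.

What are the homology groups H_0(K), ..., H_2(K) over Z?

Order the vertices as P < Q < R < S < T < U < V. Listing each simplex with vertices in this order, K has dimension 2 with simplices:

  0-simplices (7): P, Q, R, S, T, U, V
  1-simplices (18): PQ, PS, PT, PU, PV, QR, QT, QU, QV, RS, RT, RU, RV, ST, SU, TU, TV, UV
  2-simplices (12): PQU, PQV, PST, PSU, PTV, QRT, QRV, QTU, RST, RSU, RUV, TUV

giving chain groups C_0 ≅ Z^7, C_1 ≅ Z^18, C_2 ≅ Z^12.

The boundary map ∂_1: C_1 → C_0 sends each edge [p,q] (with p < q) to q − p.
As a 7×18 matrix over Z this has rank 6, with invariant factors (1,1,1,1,1,1).

The boundary map ∂_2: C_2 → C_1 acts by ∂[p,q,r] = [q,r] − [p,r] + [p,q]. For instance
  ∂PST = ST − PT + PS,
  ∂PQU = QU − PU + PQ.
This gives a 18×12 integer matrix of rank 12; reducing to Smith normal form yields diagonal entries (1,1,1,1,1,1,1,1,1,1,1,2).

From H_k ≅ ker(∂_k) / im(∂_{k+1}) we obtain:

  H_0: rank C_0 − rank ∂_1 = 7 − 6 = 1, and the invariant factors of ∂_1 are all 1, so H_0 = Z.
  H_1: rank ker ∂_1 − rank ∂_2 = (18 − 6) − 12 = 0, and ∂_2 has invariant factor 2 > 1, so H_1 = Z/2Z.
  H_2: rank ker ∂_2 − rank ∂_3 = (12 − 12) − 0 = 0, and there is no ∂_3, so H_2 = 0.

As a check, the Euler characteristic is 7 − 18 + 12 = 1, which agrees with 1 − 0 + 0 = 1.

H_0 = Z,  H_1 = Z/2Z,  H_2 = 0.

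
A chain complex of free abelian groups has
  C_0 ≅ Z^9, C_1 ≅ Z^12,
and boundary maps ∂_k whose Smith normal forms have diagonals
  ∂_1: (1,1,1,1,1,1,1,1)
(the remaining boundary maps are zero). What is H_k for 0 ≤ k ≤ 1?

H_0 ≅ Z,  H_1 ≅ Z^4.

H_0: b_0 = 9 − 0 − 8 = 1; torsion from ∂_1 factors > 1: none. So H_0 ≅ Z.
H_1: b_1 = 12 − 8 − 0 = 4; torsion from ∂_2 factors > 1: none. So H_1 ≅ Z^4.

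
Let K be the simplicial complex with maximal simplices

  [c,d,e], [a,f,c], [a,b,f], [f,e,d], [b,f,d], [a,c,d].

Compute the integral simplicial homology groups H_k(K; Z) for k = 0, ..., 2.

H_0 ≅ Z,  H_1 ≅ Z,  H_2 = 0.

Fix the vertex order a < b < c < d < e < f and write every simplex with vertices in increasing order. Then dim K = 2 and the simplices of K are:

  0-simplices (6): a, b, c, d, e, f
  1-simplices (12): ab, ac, ad, af, bd, bf, cd, ce, cf, de, df, ef
  2-simplices (6): abf, acd, acf, bdf, cde, def

giving chain groups C_0 ≅ Z^6, C_1 ≅ Z^12, C_2 ≅ Z^6.

Boundary ∂_1: C_1 → C_0 sends each edge [p,q] (with p < q) to q − p. For instance
  ∂ef = f − e.
This gives a 6×12 integer matrix of rank 5; reducing to Smith normal form yields diagonal entries (1,1,1,1,1).

∂_2: C_2 → C_1 acts by ∂[p,q,r] = [q,r] − [p,r] + [p,q]. For instance
  ∂def = ef − df + de,
  ∂abf = bf − af + ab.
The 12×6 boundary matrix has rank 6 and Smith normal form diag(1,1,1,1,1,1).

Now H_k = ker ∂_k / im ∂_{k+1}, so:

  H_0: rank C_0 − rank ∂_1 = 6 − 5 = 1, and the invariant factors of ∂_1 are all 1, so H_0 = Z.
  H_1: rank ker ∂_1 − rank ∂_2 = (12 − 5) − 6 = 1, and the invariant factors of ∂_2 are all 1, so H_1 = Z.
  H_2: rank ker ∂_2 − rank ∂_3 = (6 − 6) − 0 = 0, and there is no ∂_3, so H_2 = 0.

(K is a triangulation of the cylinder S^1 x I.)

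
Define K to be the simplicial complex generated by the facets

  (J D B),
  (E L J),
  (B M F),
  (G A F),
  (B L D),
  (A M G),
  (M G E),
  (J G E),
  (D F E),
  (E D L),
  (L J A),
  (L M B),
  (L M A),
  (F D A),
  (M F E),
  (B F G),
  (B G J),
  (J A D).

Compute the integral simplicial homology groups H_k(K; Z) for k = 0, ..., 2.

K has 9 vertices, 27 edges, 18 triangles.
rank ∂_0 = 0, rank ∂_1 = 8 ⇒ b_0 = 9 − 0 − 8 = 1; all invariant factors of ∂_1 are 1 so no torsion. So H_0 = Z.
rank ∂_1 = 8, rank ∂_2 = 18 ⇒ b_1 = 27 − 8 − 18 = 1; ∂_2 has invariant factor(s) [2] giving torsion. So H_1 = Z ⊕ Z/2.
rank ∂_2 = 18, rank ∂_3 = 0 ⇒ b_2 = 18 − 18 − 0 = 0. So H_2 = 0.

H_0 = Z,  H_1 = Z ⊕ Z/2,  H_2 = 0.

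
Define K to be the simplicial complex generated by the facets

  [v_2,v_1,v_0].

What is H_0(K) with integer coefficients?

We work with the vertex ordering v_0 < v_1 < v_2. The simplices of K, each written with vertices in increasing order, are:

  0-simplices (3): [v_0], [v_1], [v_2]
  1-simplices (3): [v_0,v_1], [v_0,v_2], [v_1,v_2]
  2-simplices (1): [v_0,v_1,v_2]

so the chain groups are C_0 ≅ Z^3, C_1 ≅ Z^3, C_2 ≅ Z^1.

Boundary ∂_1: C_1 → C_0 sends each edge [p,q] (with p < q) to q − p. For instance
  ∂[v_1,v_2] = [v_2] − [v_1].
As a 3×3 matrix over Z this has rank 2, with invariant factors (1,1).

Boundary ∂_2: C_2 → C_1 acts by ∂[p,q,r] = [q,r] − [p,r] + [p,q]. For instance
  ∂[v_0,v_1,v_2] = [v_1,v_2] − [v_0,v_2] + [v_0,v_1].
This gives a 3×1 integer matrix of rank 1; reducing to Smith normal form yields diagonal entries (1).

Computing H_k = (kernel of ∂_k) / (image of ∂_{k+1}):

  H_0: rank C_0 − rank ∂_1 = 3 − 2 = 1, and the invariant factors of ∂_1 are all 1, so H_0 ≅ Z.

H_0 ≅ Z.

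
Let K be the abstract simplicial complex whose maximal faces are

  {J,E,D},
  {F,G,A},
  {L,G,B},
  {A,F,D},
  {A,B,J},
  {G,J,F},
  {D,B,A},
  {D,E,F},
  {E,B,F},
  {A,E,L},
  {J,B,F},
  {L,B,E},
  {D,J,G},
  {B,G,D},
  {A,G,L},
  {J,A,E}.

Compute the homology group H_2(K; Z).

K has 8 vertices, 24 edges, 16 triangles.
rank ∂_2 = 15, rank ∂_3 = 0 ⇒ b_2 = 16 − 15 − 0 = 1. So H_2 = Z.

H_2 ≅ Z.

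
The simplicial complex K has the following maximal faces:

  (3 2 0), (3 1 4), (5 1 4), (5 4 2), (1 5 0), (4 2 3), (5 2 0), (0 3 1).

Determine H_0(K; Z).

H_0 = Z.

Fix the vertex order 0 < 1 < 2 < 3 < 4 < 5 and write every simplex with vertices in increasing order. Then dim K = 2 and the simplices of K are:

  0-simplices (6): [0], [1], [2], [3], [4], [5]
  1-simplices (12): [0,1], [0,2], [0,3], [0,5], [1,3], [1,4], [1,5], [2,3], [2,4], [2,5], [3,4], [4,5]
  2-simplices (8): [0,1,3], [0,1,5], [0,2,3], [0,2,5], [1,3,4], [1,4,5], [2,3,4], [2,4,5]

so the chain groups are C_0 ≅ Z^6, C_1 ≅ Z^12, C_2 ≅ Z^8.

Boundary ∂_1: C_1 → C_0 sends each edge [p,q] (with p < q) to q − p.
As a 6×12 matrix over Z this has rank 5, with invariant factors (1,1,1,1,1).

The boundary map ∂_2: C_2 → C_1 acts by ∂[p,q,r] = [q,r] − [p,r] + [p,q]. For instance
  ∂[0,1,3] = [1,3] − [0,3] + [0,1],
  ∂[1,4,5] = [4,5] − [1,5] + [1,4].
This gives a 12×8 integer matrix of rank 7; reducing to Smith normal form yields diagonal entries (1,1,1,1,1,1,1).

Reading off H_k = ker ∂_k / im ∂_{k+1}:

  H_0: rank C_0 − rank ∂_1 = 6 − 5 = 1, and the invariant factors of ∂_1 are all 1, so H_0 = Z.

(K is a triangulation of the 2-sphere S^2.)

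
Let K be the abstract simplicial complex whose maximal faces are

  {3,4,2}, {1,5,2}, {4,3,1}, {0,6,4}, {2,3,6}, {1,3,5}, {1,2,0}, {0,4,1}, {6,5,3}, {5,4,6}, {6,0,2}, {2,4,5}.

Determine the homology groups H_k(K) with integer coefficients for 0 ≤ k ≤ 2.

We work with the vertex ordering 0 < 1 < 2 < 3 < 4 < 5 < 6. The simplices of K, each written with vertices in increasing order, are:

  0-simplices (7): [0], [1], [2], [3], [4], [5], [6]
  1-simplices (18): [0,1], [0,2], [0,4], [0,6], [1,2], [1,3], [1,4], [1,5], [2,3], [2,4], [2,5], [2,6], [3,4], [3,5], [3,6], [4,5], [4,6], [5,6]
  2-simplices (12): [0,1,2], [0,1,4], [0,2,6], [0,4,6], [1,2,5], [1,3,4], [1,3,5], [2,3,4], [2,3,6], [2,4,5], [3,5,6], [4,5,6]

giving chain groups C_0 ≅ Z^7, C_1 ≅ Z^18, C_2 ≅ Z^12.

The boundary map ∂_1: C_1 → C_0 is given by ∂[p,q] = [q] − [p]. For instance
  ∂[0,6] = [6] − [0].
The resulting 7×18 matrix has rank 6, and its Smith normal form has invariant factors (1,1,1,1,1,1).

Boundary ∂_2: C_2 → C_1 sends each 2-simplex [p,q,r] to [q,r] − [p,r] + [p,q]. For instance
  ∂[2,3,6] = [3,6] − [2,6] + [2,3],
  ∂[1,3,4] = [3,4] − [1,4] + [1,3].
The resulting 18×12 matrix has rank 12, and its Smith normal form has invariant factors (1,1,1,1,1,1,1,1,1,1,1,2).

Now H_k = ker ∂_k / im ∂_{k+1}, so:

  H_0: rank C_0 − rank ∂_1 = 7 − 6 = 1, and the invariant factors of ∂_1 are all 1, so H_0 = Z.
  H_1: rank ker ∂_1 − rank ∂_2 = (18 − 6) − 12 = 0, and ∂_2 has invariant factor 2 > 1, so H_1 = Z/2.
  H_2: rank ker ∂_2 − rank ∂_3 = (12 − 12) − 0 = 0, and there is no ∂_3, so H_2 = 0.

H_0 = Z,  H_1 = Z/2,  H_2 = 0.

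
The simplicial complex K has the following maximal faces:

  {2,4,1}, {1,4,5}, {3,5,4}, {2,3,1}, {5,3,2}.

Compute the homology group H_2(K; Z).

K has 5 vertices, 10 edges, 5 triangles.
rank ∂_2 = 5, rank ∂_3 = 0 ⇒ b_2 = 5 − 5 − 0 = 0. So H_2 ≅ 0.

H_2 = 0.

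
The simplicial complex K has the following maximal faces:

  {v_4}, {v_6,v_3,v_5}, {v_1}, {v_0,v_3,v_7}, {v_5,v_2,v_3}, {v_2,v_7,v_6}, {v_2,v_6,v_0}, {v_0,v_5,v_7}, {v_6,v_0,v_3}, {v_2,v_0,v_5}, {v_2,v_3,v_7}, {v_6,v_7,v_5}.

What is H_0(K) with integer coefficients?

Take the total order v_0 < v_1 < v_2 < v_3 < v_4 < v_5 < v_6 < v_7 on the vertex set. Then K (dimension 2) consists of the simplices:

  0-simplices (8): [v_0], [v_1], [v_2], [v_3], [v_4], [v_5], [v_6], [v_7]
  1-simplices (15): (15 of them)
  2-simplices (10): [v_0,v_2,v_5], [v_0,v_2,v_6], [v_0,v_3,v_6], [v_0,v_3,v_7], [v_0,v_5,v_7], [v_2,v_3,v_5], [v_2,v_3,v_7], [v_2,v_6,v_7], [v_3,v_5,v_6], [v_5,v_6,v_7]

Hence C_0 ≅ Z^8, C_1 ≅ Z^15, C_2 ≅ Z^10.

The boundary map ∂_1: C_1 → C_0 sends each edge [p,q] (with p < q) to q − p.
The resulting 8×15 matrix has rank 5, and its Smith normal form has invariant factors (1,1,1,1,1).

Boundary ∂_2: C_2 → C_1 sends each 2-simplex [p,q,r] to [q,r] − [p,r] + [p,q]. For instance
  ∂[v_5,v_6,v_7] = [v_6,v_7] − [v_5,v_7] + [v_5,v_6],
  ∂[v_0,v_3,v_7] = [v_3,v_7] − [v_0,v_7] + [v_0,v_3].
As a 15×10 matrix over Z this has rank 10, with invariant factors (1,1,1,1,1,1,1,1,1,2).

From H_k ≅ ker(∂_k) / im(∂_{k+1}) we obtain:

  H_0: rank C_0 − rank ∂_1 = 8 − 5 = 3, and the invariant factors of ∂_1 are all 1, so H_0 = Z^3.

H_0 ≅ Z^3.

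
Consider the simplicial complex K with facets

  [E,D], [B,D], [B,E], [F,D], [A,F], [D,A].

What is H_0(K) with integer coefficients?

Fix the vertex order A < B < D < E < F and write every simplex with vertices in increasing order. Then dim K = 1 and the simplices of K are:

  0-simplices (5): A, B, D, E, F
  1-simplices (6): AD, AF, BD, BE, DE, DF

so the chain groups are C_0 ≅ Z^5, C_1 ≅ Z^6.

∂_1: C_1 → C_0 is given by ∂[p,q] = [q] − [p].
The 5×6 boundary matrix has rank 4 and Smith normal form diag(1,1,1,1).

Computing H_k = (kernel of ∂_k) / (image of ∂_{k+1}):

  H_0: rank C_0 − rank ∂_1 = 5 − 4 = 1, and the invariant factors of ∂_1 are all 1, so H_0 = Z.

H_0 ≅ Z.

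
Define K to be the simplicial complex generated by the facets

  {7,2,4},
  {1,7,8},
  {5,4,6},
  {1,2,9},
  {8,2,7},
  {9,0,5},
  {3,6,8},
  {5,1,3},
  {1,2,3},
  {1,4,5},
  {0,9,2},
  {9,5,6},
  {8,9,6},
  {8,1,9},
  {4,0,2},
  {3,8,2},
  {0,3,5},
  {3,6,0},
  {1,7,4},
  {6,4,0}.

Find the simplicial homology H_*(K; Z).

Take the total order 0 < 1 < 2 < 3 < 4 < 5 < 6 < 7 < 8 < 9 on the vertex set. Then K (dimension 2) consists of the simplices:

  0-simplices (10): [0], [1], [2], [3], [4], [5], [6], [7], [8], [9]
  1-simplices (30): (30 of them)
  2-simplices (20): (20 of them)

Hence C_0 ≅ Z^10, C_1 ≅ Z^30, C_2 ≅ Z^20.

Boundary ∂_1: C_1 → C_0 is given by ∂[p,q] = [q] − [p]. For instance
  ∂[2,9] = [9] − [2].
As a 10×30 matrix over Z this has rank 9, with invariant factors (1,1,1,1,1,1,1,1,1).

The boundary map ∂_2: C_2 → C_1 maps a triangle to the signed sum of its edges. For instance
  ∂[0,3,5] = [3,5] − [0,5] + [0,3],
  ∂[5,6,9] = [6,9] − [5,9] + [5,6].
The resulting 30×20 matrix has rank 20, and its Smith normal form has invariant factors (1,1,1,1,1,1,1,1,1,1,1,1,1,1,1,1,1,1,1,2).

Reading off H_k = ker ∂_k / im ∂_{k+1}:

  H_0: rank C_0 − rank ∂_1 = 10 − 9 = 1, and the invariant factors of ∂_1 are all 1, so H_0 = Z.
  H_1: rank ker ∂_1 − rank ∂_2 = (30 − 9) − 20 = 1, and ∂_2 has invariant factor 2 > 1, so H_1 = Z ⊕ Z/2.
  H_2: rank ker ∂_2 − rank ∂_3 = (20 − 20) − 0 = 0, and there is no ∂_3, so H_2 = 0.

H_0 = Z,  H_1 = Z ⊕ Z/2,  H_2 = 0.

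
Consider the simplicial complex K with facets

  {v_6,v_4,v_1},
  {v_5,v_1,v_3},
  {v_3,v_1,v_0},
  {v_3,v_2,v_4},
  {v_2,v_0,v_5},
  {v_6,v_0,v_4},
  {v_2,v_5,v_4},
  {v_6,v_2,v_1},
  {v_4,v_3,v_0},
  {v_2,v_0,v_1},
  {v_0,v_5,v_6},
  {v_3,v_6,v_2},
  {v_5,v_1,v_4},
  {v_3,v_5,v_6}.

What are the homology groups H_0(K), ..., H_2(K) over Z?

H_0 ≅ Z,  H_1 ≅ Z^2,  H_2 ≅ Z.

Take the total order v_0 < v_1 < v_2 < v_3 < v_4 < v_5 < v_6 on the vertex set. Then K (dimension 2) consists of the simplices:

  0-simplices (7): [v_0], [v_1], [v_2], [v_3], [v_4], [v_5], [v_6]
  1-simplices (21): (21 of them)
  2-simplices (14): (14 of them)

giving chain groups C_0 ≅ Z^7, C_1 ≅ Z^21, C_2 ≅ Z^14.

∂_1: C_1 → C_0 is given by ∂[p,q] = [q] − [p]. For instance
  ∂[v_2,v_3] = [v_3] − [v_2].
The 7×21 boundary matrix has rank 6 and Smith normal form diag(1,1,1,1,1,1).

The boundary map ∂_2: C_2 → C_1 sends each 2-simplex [p,q,r] to [q,r] − [p,r] + [p,q]. For instance
  ∂[v_3,v_5,v_6] = [v_5,v_6] − [v_3,v_6] + [v_3,v_5],
  ∂[v_1,v_3,v_5] = [v_3,v_5] − [v_1,v_5] + [v_1,v_3].
The resulting 21×14 matrix has rank 13, and its Smith normal form has invariant factors (1,1,1,1,1,1,1,1,1,1,1,1,1).

From H_k ≅ ker(∂_k) / im(∂_{k+1}) we obtain:

  H_0: rank C_0 − rank ∂_1 = 7 − 6 = 1, and the invariant factors of ∂_1 are all 1, so H_0 ≅ Z.
  H_1: rank ker ∂_1 − rank ∂_2 = (21 − 6) − 13 = 2, and the invariant factors of ∂_2 are all 1, so H_1 ≅ Z^2.
  H_2: rank ker ∂_2 − rank ∂_3 = (14 − 13) − 0 = 1, and there is no ∂_3, so H_2 ≅ Z.

(K is a triangulation of the torus T^2.)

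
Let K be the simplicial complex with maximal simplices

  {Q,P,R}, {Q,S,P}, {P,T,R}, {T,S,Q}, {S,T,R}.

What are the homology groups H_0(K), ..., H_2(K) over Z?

H_0 = Z,  H_1 = Z,  H_2 = 0.

Fix the vertex order P < Q < R < S < T and write every simplex with vertices in increasing order. Then dim K = 2 and the simplices of K are:

  0-simplices (5): P, Q, R, S, T
  1-simplices (10): PQ, PR, PS, PT, QR, QS, QT, RS, RT, ST
  2-simplices (5): PQR, PQS, PRT, QST, RST

Hence C_0 ≅ Z^5, C_1 ≅ Z^10, C_2 ≅ Z^5.

The boundary map ∂_1: C_1 → C_0 sends each edge [p,q] (with p < q) to q − p. For instance
  ∂RS = S − R.
The resulting 5×10 matrix has rank 4, and its Smith normal form has invariant factors (1,1,1,1).

Boundary ∂_2: C_2 → C_1 sends each 2-simplex [p,q,r] to [q,r] − [p,r] + [p,q]. For instance
  ∂QST = ST − QT + QS,
  ∂PQS = QS − PS + PQ.
This gives a 10×5 integer matrix of rank 5; reducing to Smith normal form yields diagonal entries (1,1,1,1,1).

Computing H_k = (kernel of ∂_k) / (image of ∂_{k+1}):

  H_0: rank C_0 − rank ∂_1 = 5 − 4 = 1, and the invariant factors of ∂_1 are all 1, so H_0 = Z.
  H_1: rank ker ∂_1 − rank ∂_2 = (10 − 4) − 5 = 1, and the invariant factors of ∂_2 are all 1, so H_1 = Z.
  H_2: rank ker ∂_2 − rank ∂_3 = (5 − 5) − 0 = 0, and there is no ∂_3, so H_2 = 0.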